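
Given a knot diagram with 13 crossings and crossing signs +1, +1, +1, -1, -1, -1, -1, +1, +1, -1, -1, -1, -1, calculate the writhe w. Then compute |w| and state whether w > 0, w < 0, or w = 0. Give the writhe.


Step 1: Count positive crossings (+1).
Positive crossings: 5
Step 2: Count negative crossings (-1).
Negative crossings: 8
Step 3: Writhe = (positive) - (negative)
w = 5 - 8 = -3
Step 4: |w| = 3, and w is negative

-3


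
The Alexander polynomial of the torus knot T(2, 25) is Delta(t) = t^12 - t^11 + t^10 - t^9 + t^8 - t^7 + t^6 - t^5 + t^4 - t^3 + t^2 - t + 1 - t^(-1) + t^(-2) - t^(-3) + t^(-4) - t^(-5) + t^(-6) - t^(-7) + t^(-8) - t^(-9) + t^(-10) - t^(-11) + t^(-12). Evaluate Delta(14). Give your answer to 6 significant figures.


Substituting t = 14 into Delta(t) = t^12 - t^11 + t^10 - t^9 + t^8 - t^7 + t^6 - t^5 + t^4 - t^3 + t^2 - t + 1 - t^(-1) + t^(-2) - t^(-3) + t^(-4) - t^(-5) + t^(-6) - t^(-7) + t^(-8) - t^(-9) + t^(-10) - t^(-11) + t^(-12):
Term values: (56693912375296) + (-4049565169664) + (289254654976) + (-20661046784) + (1475789056) + (-105413504) + (7529536) + (-537824) + (38416) + (-2744) + (196) + (-14) + (1) + (-0.0714286) + (0.00510204) + (-0.000364431) + (2.60308e-05) + (-1.85934e-06) + (1.3281e-07) + (-9.48645e-09) + (6.77604e-10) + (-4.84003e-11) + (3.45716e-12) + (-2.4694e-13) + (1.76386e-14)
Sum = 5.291431822e+13
Rounded to 6 significant figures: 5.29143e+13

5.29143e+13


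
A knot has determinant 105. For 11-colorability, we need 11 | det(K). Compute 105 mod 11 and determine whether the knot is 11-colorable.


Step 1: A knot is p-colorable if and only if p divides its determinant.
Step 2: Compute 105 mod 11.
105 = 9 * 11 + 6
Step 3: 105 mod 11 = 6
Step 4: The knot is 11-colorable: no

6


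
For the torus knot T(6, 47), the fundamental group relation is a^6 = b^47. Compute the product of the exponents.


The relation is a^6 = b^47.
Product of exponents = 6 * 47
= 282

282


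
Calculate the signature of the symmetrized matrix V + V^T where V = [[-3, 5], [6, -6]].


Step 1: V + V^T = [[-6, 11], [11, -12]]
Step 2: trace = -18, det = -49
Step 3: Discriminant = (-18)^2 - 4*(-49) = 520
Step 4: Eigenvalues: 2.40175, -20.4018
Step 5: Signature = (# positive eigenvalues) - (# negative eigenvalues) = 0

0


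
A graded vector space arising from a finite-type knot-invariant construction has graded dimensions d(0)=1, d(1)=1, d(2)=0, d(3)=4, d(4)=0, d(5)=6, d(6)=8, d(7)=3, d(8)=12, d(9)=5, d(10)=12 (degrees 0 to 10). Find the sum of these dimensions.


Total dimension = d(0) + d(1) + ... + d(10)
= 1 + 1 + 0 + 4 + 0 + 6 + 8 + 3 + 12 + 5 + 12
= 52

52


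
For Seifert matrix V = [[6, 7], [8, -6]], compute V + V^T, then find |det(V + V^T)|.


Step 1: Form V + V^T where V = [[6, 7], [8, -6]]
  V^T = [[6, 8], [7, -6]]
  V + V^T = [[12, 15], [15, -12]]
Step 2: det(V + V^T) = 12*(-12) - 15*15
  = -144 - 225 = -369
Step 3: Knot determinant = |det(V + V^T)| = |-369| = 369

369


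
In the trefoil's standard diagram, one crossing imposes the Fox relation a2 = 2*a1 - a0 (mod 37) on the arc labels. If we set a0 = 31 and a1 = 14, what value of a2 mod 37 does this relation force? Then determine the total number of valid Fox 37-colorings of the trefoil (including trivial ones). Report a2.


Step 1: Apply the given crossing relation 2*a1 - a0 - a2 = 0 (mod 37).
  a2 = 2*a1 - a0 mod 37
  a2 = 2*14 - 31 mod 37
  a2 = 28 - 31 mod 37
  a2 = -3 mod 37 = 34
Step 2: The trefoil has determinant 3.
  Number of Fox p-colorings (p prime) is p^2 if p = 3, else p.
  Since 37 does not divide 3, only trivial (constant) colorings exist.
  (So the trial a0 = 31, a1 = 14 with a0 != a1 does NOT extend to a valid coloring of the whole trefoil: the other two crossing relations require 3*(a1 - a0) = 0 (mod 37), which fails.)
  Total colorings = 37
Step 3: a2 = 34, total Fox 37-colorings = 37

34


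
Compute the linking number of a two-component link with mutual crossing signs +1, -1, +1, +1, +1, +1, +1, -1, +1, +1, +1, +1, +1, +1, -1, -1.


Step 1: Count positive crossings: 12
Step 2: Count negative crossings: 4
Step 3: Sum of signs = 12 - 4 = 8
Step 4: Linking number = sum/2 = 8/2 = 4

4


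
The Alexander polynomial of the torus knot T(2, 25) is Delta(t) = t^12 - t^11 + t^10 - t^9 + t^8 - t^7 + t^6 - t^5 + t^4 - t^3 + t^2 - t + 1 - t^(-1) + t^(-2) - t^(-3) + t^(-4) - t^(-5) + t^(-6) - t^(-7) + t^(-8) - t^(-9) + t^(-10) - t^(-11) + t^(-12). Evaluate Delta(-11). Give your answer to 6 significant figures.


Substituting t = -11 into Delta(t) = t^12 - t^11 + t^10 - t^9 + t^8 - t^7 + t^6 - t^5 + t^4 - t^3 + t^2 - t + 1 - t^(-1) + t^(-2) - t^(-3) + t^(-4) - t^(-5) + t^(-6) - t^(-7) + t^(-8) - t^(-9) + t^(-10) - t^(-11) + t^(-12):
Term values: (3138428376721) + (285311670611) + (25937424601) + (2357947691) + (214358881) + (19487171) + (1771561) + (161051) + (14641) + (1331) + (121) + (11) + (1) + (0.0909091) + (0.00826446) + (0.000751315) + (6.83013e-05) + (6.20921e-06) + (5.64474e-07) + (5.13158e-08) + (4.66507e-09) + (4.24098e-10) + (3.85543e-11) + (3.50494e-12) + (3.18631e-13)
Sum = 3.452271214e+12
Rounded to 6 significant figures: 3.45227e+12

3.45227e+12


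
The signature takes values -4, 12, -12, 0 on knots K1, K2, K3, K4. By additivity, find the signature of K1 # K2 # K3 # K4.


The signature is additive under connected sum.
signature(K1 # K2 # K3 # K4) = (-4) + (12) + (-12) + (0)
= -4

-4


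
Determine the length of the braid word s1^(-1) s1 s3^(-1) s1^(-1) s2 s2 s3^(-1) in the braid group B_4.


The word length counts the number of generators (including inverses).
Listing each generator: s1^(-1), s1, s3^(-1), s1^(-1), s2, s2, s3^(-1)
There are 7 generators in this braid word.

7


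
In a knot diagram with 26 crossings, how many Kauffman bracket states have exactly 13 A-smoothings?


We choose which 13 of 26 crossings get A-smoothings.
C(26, 13) = 26! / (13! * 13!)
= 10400600

10400600


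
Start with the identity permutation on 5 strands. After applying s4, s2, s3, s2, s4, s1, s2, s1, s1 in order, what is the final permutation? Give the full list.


Starting with identity [1, 2, 3, 4, 5].
Apply generators in sequence:
  After s4: [1, 2, 3, 5, 4]
  After s2: [1, 3, 2, 5, 4]
  After s3: [1, 3, 5, 2, 4]
  After s2: [1, 5, 3, 2, 4]
  After s4: [1, 5, 3, 4, 2]
  After s1: [5, 1, 3, 4, 2]
  After s2: [5, 3, 1, 4, 2]
  After s1: [3, 5, 1, 4, 2]
  After s1: [5, 3, 1, 4, 2]
Final permutation: [5, 3, 1, 4, 2]

[5, 3, 1, 4, 2]


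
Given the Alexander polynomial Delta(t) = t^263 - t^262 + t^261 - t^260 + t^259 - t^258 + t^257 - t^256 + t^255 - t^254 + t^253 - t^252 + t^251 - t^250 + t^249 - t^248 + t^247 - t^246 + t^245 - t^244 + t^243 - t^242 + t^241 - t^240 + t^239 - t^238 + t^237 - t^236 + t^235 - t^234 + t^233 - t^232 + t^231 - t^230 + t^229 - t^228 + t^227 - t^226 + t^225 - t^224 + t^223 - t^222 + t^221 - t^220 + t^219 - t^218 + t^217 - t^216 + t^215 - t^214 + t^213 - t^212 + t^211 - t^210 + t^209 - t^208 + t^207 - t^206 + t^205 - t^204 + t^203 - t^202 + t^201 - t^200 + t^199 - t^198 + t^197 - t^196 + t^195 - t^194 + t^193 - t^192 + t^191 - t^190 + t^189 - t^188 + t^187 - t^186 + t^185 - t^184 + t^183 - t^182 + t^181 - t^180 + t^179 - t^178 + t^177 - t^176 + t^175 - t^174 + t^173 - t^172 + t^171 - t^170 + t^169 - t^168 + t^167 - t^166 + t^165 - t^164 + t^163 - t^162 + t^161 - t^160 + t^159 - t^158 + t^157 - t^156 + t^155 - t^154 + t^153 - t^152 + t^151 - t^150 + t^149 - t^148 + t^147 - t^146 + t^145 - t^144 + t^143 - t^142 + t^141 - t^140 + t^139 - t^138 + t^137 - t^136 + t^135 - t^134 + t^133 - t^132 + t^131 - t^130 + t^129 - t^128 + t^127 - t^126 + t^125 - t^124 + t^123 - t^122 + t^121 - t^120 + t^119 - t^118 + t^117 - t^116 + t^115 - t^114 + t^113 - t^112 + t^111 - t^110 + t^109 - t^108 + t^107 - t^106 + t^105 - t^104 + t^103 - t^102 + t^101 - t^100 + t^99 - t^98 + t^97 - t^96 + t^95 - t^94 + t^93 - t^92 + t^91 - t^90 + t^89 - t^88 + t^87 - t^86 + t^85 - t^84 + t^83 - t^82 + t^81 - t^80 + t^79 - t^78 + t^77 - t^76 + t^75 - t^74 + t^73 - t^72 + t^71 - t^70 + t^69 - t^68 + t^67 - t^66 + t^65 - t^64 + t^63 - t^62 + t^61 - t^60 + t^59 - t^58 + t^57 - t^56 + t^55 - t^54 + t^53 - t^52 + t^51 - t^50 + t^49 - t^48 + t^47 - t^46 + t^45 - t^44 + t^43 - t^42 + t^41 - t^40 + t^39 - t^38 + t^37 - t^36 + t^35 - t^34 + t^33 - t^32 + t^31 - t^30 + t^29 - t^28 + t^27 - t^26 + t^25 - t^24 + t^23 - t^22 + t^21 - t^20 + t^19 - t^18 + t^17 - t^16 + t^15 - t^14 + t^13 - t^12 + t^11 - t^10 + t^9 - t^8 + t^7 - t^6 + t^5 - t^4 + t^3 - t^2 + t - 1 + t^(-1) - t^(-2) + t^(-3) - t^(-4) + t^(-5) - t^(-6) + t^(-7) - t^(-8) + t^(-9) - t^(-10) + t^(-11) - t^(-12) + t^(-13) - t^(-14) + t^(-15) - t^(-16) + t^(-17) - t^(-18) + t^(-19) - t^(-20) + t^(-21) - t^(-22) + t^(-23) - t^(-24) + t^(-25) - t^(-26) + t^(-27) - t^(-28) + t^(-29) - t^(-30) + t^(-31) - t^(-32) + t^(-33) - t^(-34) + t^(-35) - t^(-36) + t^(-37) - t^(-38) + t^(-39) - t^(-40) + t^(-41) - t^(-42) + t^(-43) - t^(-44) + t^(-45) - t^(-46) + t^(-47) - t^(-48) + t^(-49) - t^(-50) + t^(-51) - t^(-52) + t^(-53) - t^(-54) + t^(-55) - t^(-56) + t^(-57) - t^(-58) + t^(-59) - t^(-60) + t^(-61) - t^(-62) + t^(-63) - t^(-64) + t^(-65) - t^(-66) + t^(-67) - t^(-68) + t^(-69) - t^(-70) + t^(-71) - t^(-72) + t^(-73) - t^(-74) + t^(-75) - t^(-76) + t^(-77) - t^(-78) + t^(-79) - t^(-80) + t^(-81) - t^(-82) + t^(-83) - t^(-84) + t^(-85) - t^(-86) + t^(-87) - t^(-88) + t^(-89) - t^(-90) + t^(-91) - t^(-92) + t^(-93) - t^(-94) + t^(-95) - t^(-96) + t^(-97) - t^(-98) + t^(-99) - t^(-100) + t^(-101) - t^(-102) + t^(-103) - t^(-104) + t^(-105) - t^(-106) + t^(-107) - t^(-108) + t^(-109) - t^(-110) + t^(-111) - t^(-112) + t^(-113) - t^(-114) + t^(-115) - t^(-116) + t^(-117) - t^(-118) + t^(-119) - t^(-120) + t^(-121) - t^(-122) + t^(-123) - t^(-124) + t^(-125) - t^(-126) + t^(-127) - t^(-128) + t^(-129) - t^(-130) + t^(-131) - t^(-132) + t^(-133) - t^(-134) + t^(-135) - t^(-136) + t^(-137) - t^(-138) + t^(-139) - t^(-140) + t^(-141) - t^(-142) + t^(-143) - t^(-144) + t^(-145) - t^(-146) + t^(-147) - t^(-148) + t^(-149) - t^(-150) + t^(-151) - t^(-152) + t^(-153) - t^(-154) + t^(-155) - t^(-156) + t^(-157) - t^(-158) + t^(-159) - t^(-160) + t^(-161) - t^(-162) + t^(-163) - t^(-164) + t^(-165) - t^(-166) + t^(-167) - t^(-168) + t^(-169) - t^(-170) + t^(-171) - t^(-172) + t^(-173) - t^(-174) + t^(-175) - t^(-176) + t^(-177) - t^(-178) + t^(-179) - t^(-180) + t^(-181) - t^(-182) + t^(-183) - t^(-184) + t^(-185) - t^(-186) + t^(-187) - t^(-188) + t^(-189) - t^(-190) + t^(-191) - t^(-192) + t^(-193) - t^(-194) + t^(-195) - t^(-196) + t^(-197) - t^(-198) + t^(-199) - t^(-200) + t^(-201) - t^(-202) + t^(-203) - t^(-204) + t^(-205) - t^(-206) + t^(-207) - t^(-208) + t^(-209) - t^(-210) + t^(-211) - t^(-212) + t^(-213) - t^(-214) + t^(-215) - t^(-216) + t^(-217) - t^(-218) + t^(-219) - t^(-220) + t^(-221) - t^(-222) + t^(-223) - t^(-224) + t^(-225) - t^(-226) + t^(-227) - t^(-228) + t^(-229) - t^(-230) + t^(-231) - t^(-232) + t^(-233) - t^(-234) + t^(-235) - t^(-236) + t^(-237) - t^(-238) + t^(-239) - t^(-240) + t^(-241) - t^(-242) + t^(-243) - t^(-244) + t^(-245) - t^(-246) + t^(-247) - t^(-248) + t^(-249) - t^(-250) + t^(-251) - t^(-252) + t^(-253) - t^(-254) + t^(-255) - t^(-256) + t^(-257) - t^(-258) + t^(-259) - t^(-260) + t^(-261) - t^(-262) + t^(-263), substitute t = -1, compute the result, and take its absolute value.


Step 1: The polynomial has 527 terms with alternating signs, exponents from 263 down to -263.
Step 2: Substitute t = -1. The i-th term has coefficient (-1)^i and exponent (m-i),
  so its value is (-1)^i * (-1)^(m-i) = (-1)^m = -1 for every i.
Step 3: All 527 terms equal -1, so Delta(-1) = 527 * (-1) = -527
Step 4: |Delta(-1)| = 527

527


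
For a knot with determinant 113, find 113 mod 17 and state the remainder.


Step 1: A knot is p-colorable if and only if p divides its determinant.
Step 2: Compute 113 mod 17.
113 = 6 * 17 + 11
Step 3: 113 mod 17 = 11
Step 4: The knot is 17-colorable: no

11


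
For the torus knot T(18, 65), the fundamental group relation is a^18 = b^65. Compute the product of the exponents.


The relation is a^18 = b^65.
Product of exponents = 18 * 65
= 1170

1170


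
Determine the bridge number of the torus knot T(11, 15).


The bridge number of T(p,q) is min(p,q).
min(11, 15) = 11

11


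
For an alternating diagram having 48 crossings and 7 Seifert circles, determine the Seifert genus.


For alternating knots, g = (c - s + 1)/2.
= (48 - 7 + 1)/2
= 42/2 = 21

21


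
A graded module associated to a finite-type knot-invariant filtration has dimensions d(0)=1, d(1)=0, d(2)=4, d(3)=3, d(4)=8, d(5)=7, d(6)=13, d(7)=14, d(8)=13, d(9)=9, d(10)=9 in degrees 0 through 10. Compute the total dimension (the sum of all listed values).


Total dimension = d(0) + d(1) + ... + d(10)
= 1 + 0 + 4 + 3 + 8 + 7 + 13 + 14 + 13 + 9 + 9
= 81

81


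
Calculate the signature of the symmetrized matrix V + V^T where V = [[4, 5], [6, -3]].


Step 1: V + V^T = [[8, 11], [11, -6]]
Step 2: trace = 2, det = -169
Step 3: Discriminant = 2^2 - 4*(-169) = 680
Step 4: Eigenvalues: 14.0384, -12.0384
Step 5: Signature = (# positive eigenvalues) - (# negative eigenvalues) = 0

0


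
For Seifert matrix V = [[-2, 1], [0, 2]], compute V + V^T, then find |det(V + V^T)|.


Step 1: Form V + V^T where V = [[-2, 1], [0, 2]]
  V^T = [[-2, 0], [1, 2]]
  V + V^T = [[-4, 1], [1, 4]]
Step 2: det(V + V^T) = (-4)*4 - 1*1
  = -16 - 1 = -17
Step 3: Knot determinant = |det(V + V^T)| = |-17| = 17

17


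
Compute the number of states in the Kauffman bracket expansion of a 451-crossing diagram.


Each crossing contributes 2 choices (A-smoothing or B-smoothing).
Total states = 2^451 = 5814709794364855124394590463104036274829130885498544482251921593445114304907183386609528405710108524486100172850129423468276813028917248

5814709794364855124394590463104036274829130885498544482251921593445114304907183386609528405710108524486100172850129423468276813028917248


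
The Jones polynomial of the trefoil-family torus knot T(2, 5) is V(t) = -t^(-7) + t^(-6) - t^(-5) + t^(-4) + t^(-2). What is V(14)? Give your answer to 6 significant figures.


Substituting t = 14 into V(t) = -t^(-7) + t^(-6) - t^(-5) + t^(-4) + t^(-2):
  (-)t^(-7) = -9.48645e-09
  (+)t^(-6) = 1.3281e-07
  (-)t^(-5) = -1.85934e-06
  (+)t^(-4) = 2.60308e-05
  (+)t^(-2) = 0.00510204
Sum = (-9.48645e-09) + (1.3281e-07) + (-1.85934e-06) + (2.60308e-05) + (0.00510204)
= 0.005126335616
Rounded to 6 significant figures: 0.00512634

0.00512634


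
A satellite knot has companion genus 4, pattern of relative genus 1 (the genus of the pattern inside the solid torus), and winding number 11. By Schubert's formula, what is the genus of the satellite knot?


Schubert: g(satellite) = g_rel(pattern) + |winding| * g(companion),
where g_rel(pattern) is the genus of the pattern relative to the solid torus.
= 1 + 11 * 4
= 1 + 44 = 45

45


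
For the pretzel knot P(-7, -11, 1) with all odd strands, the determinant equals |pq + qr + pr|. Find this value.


Step 1: Compute pq + qr + pr.
pq = (-7)*(-11) = 77
qr = (-11)*1 = -11
pr = (-7)*1 = -7
pq + qr + pr = 77 + (-11) + (-7) = 59
Step 2: Take absolute value.
det(P(-7,-11,1)) = |59| = 59

59


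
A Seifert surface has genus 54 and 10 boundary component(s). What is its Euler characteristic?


chi = 2 - 2g - b
= 2 - 2*54 - 10
= 2 - 108 - 10 = -116

-116


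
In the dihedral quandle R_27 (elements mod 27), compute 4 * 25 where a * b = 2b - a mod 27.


4 * 25 = 2*25 - 4 mod 27
= 50 - 4 mod 27
= 46 mod 27 = 19

19


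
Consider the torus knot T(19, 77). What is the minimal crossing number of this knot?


For a torus knot T(p, q) with gcd(p,q)=1,
the crossing number is min(p*(q-1), q*(p-1)).
p*(q-1) = 19*76 = 1444
q*(p-1) = 77*18 = 1386
min(1444, 1386) = 1386

1386


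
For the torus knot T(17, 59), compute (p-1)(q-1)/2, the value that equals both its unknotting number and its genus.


For a torus knot T(p,q), both the unknotting number and genus equal (p-1)(q-1)/2.
= (17-1)(59-1)/2
= 16*58/2
= 928/2 = 464

464


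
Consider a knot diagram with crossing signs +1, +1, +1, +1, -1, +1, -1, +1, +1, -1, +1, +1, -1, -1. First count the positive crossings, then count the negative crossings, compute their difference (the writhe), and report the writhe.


Step 1: Count positive crossings (+1).
Positive crossings: 9
Step 2: Count negative crossings (-1).
Negative crossings: 5
Step 3: Writhe = (positive) - (negative)
w = 9 - 5 = 4
Step 4: |w| = 4, and w is positive

4


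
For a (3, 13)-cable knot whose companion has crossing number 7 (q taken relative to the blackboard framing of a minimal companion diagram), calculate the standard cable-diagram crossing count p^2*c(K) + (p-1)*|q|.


Step 1: Each of the c(K) crossings of the companion diagram becomes p*p = p^2 crossings among the p parallel strands, and each of the |q| twists s_1 s_2 ... s_(p-1) adds (p-1) crossings.
  Crossings = p^2 * c(K) + (p-1)*|q|
Step 2: = 3^2 * 7 + (3-1)*13
Step 3: = 9*7 + 2*13
Step 4: = 63 + 26 = 89

89


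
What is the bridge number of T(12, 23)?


The bridge number of T(p,q) is min(p,q).
min(12, 23) = 12

12


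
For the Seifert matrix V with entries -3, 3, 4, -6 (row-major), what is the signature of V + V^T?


Step 1: V + V^T = [[-6, 7], [7, -12]]
Step 2: trace = -18, det = 23
Step 3: Discriminant = (-18)^2 - 4*23 = 232
Step 4: Eigenvalues: -1.38423, -16.6158
Step 5: Signature = (# positive eigenvalues) - (# negative eigenvalues) = -2

-2


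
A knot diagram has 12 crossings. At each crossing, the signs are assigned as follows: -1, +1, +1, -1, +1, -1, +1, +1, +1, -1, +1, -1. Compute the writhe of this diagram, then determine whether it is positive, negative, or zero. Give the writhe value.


Step 1: Count positive crossings (+1).
Positive crossings: 7
Step 2: Count negative crossings (-1).
Negative crossings: 5
Step 3: Writhe = (positive) - (negative)
w = 7 - 5 = 2
Step 4: |w| = 2, and w is positive

2


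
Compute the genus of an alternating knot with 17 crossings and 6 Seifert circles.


For alternating knots, g = (c - s + 1)/2.
= (17 - 6 + 1)/2
= 12/2 = 6

6


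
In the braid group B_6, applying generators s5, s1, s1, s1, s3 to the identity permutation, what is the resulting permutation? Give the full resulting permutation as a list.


Starting with identity [1, 2, 3, 4, 5, 6].
Apply generators in sequence:
  After s5: [1, 2, 3, 4, 6, 5]
  After s1: [2, 1, 3, 4, 6, 5]
  After s1: [1, 2, 3, 4, 6, 5]
  After s1: [2, 1, 3, 4, 6, 5]
  After s3: [2, 1, 4, 3, 6, 5]
Final permutation: [2, 1, 4, 3, 6, 5]

[2, 1, 4, 3, 6, 5]


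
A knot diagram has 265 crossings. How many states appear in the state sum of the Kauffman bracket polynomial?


Each crossing contributes 2 choices (A-smoothing or B-smoothing).
Total states = 2^265 = 59285549689505892056868344324448208820874232148807968788202283012051522375647232

59285549689505892056868344324448208820874232148807968788202283012051522375647232


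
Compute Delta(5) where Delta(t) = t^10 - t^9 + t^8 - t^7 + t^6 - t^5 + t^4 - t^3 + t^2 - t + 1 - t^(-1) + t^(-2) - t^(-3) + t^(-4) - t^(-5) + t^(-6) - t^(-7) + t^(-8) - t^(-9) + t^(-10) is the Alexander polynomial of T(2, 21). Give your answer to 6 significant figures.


Substituting t = 5 into Delta(t) = t^10 - t^9 + t^8 - t^7 + t^6 - t^5 + t^4 - t^3 + t^2 - t + 1 - t^(-1) + t^(-2) - t^(-3) + t^(-4) - t^(-5) + t^(-6) - t^(-7) + t^(-8) - t^(-9) + t^(-10):
Term values: (9765625) + (-1953125) + (390625) + (-78125) + (15625) + (-3125) + (625) + (-125) + (25) + (-5) + (1) + (-0.2) + (0.04) + (-0.008) + (0.0016) + (-0.00032) + (6.4e-05) + (-1.28e-05) + (2.56e-06) + (-5.12e-07) + (1.024e-07)
Sum = 8138020.833
Rounded to 6 significant figures: 8.13802e+06

8.13802e+06


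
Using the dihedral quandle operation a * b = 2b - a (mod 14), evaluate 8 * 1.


8 * 1 = 2*1 - 8 mod 14
= 2 - 8 mod 14
= -6 mod 14 = 8

8


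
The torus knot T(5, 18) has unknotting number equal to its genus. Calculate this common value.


For a torus knot T(p,q), both the unknotting number and genus equal (p-1)(q-1)/2.
= (5-1)(18-1)/2
= 4*17/2
= 68/2 = 34

34


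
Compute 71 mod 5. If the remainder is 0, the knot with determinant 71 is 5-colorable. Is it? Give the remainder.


Step 1: A knot is p-colorable if and only if p divides its determinant.
Step 2: Compute 71 mod 5.
71 = 14 * 5 + 1
Step 3: 71 mod 5 = 1
Step 4: The knot is 5-colorable: no

1


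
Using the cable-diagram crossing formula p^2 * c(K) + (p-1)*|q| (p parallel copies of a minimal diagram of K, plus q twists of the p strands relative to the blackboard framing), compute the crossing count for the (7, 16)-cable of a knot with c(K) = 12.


Step 1: Each of the c(K) crossings of the companion diagram becomes p*p = p^2 crossings among the p parallel strands, and each of the |q| twists s_1 s_2 ... s_(p-1) adds (p-1) crossings.
  Crossings = p^2 * c(K) + (p-1)*|q|
Step 2: = 7^2 * 12 + (7-1)*16
Step 3: = 49*12 + 6*16
Step 4: = 588 + 96 = 684

684


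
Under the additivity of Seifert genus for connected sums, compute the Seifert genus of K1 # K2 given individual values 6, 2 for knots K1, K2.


The Seifert genus is additive under connected sum.
Seifert genus(K1 # K2) = (6) + (2)
= 8

8


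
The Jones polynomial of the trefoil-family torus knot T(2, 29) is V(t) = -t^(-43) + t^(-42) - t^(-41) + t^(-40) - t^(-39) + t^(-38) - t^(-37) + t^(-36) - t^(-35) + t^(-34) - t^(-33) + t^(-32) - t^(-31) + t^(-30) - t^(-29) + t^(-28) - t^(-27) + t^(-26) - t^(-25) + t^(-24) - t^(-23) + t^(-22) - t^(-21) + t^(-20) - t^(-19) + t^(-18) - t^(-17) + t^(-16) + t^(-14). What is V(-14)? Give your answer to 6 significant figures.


Substituting t = -14 into V(t) = -t^(-43) + t^(-42) - t^(-41) + t^(-40) - t^(-39) + t^(-38) - t^(-37) + t^(-36) - t^(-35) + t^(-34) - t^(-33) + t^(-32) - t^(-31) + t^(-30) - t^(-29) + t^(-28) - t^(-27) + t^(-26) - t^(-25) + t^(-24) - t^(-23) + t^(-22) - t^(-21) + t^(-20) - t^(-19) + t^(-18) - t^(-17) + t^(-16) + t^(-14):
  (-)t^(-43) = 5.20588e-50
  (+)t^(-42) = 7.28824e-49
  (-)t^(-41) = 1.02035e-47
  (+)t^(-40) = 1.42849e-46
  (-)t^(-39) = 1.99989e-45
  (+)t^(-38) = 2.79985e-44
  (-)t^(-37) = 3.91979e-43
  (+)t^(-36) = 5.4877e-42
  (-)t^(-35) = 7.68279e-41
  (+)t^(-34) = 1.07559e-39
  (-)t^(-33) = 1.50583e-38
  (+)t^(-32) = 2.10816e-37
  (-)t^(-31) = 2.95142e-36
  (+)t^(-30) = 4.13199e-35
  (-)t^(-29) = 5.78478e-34
  (+)t^(-28) = 8.09869e-33
  (-)t^(-27) = 1.13382e-31
  (+)t^(-26) = 1.58734e-30
  (-)t^(-25) = 2.22228e-29
  (+)t^(-24) = 3.11119e-28
  (-)t^(-23) = 4.35567e-27
  (+)t^(-22) = 6.09794e-26
  (-)t^(-21) = 8.53712e-25
  (+)t^(-20) = 1.1952e-23
  (-)t^(-19) = 1.67327e-22
  (+)t^(-18) = 2.34258e-21
  (-)t^(-17) = 3.27962e-20
  (+)t^(-16) = 4.59147e-19
  (+)t^(-14) = 8.99927e-17
Sum = (5.20588e-50) + (7.28824e-49) + (1.02035e-47) + (1.42849e-46) + (1.99989e-45) + (2.79985e-44) + (3.91979e-43) + (5.4877e-42) + (7.68279e-41) + (1.07559e-39) + (1.50583e-38) + (2.10816e-37) + (2.95142e-36) + (4.13199e-35) + (5.78478e-34) + (8.09869e-33) + (1.13382e-31) + (1.58734e-30) + (2.22228e-29) + (3.11119e-28) + (4.35567e-27) + (6.09794e-26) + (8.53712e-25) + (1.1952e-23) + (1.67327e-22) + (2.34258e-21) + (3.27962e-20) + (4.59147e-19) + (8.99927e-17)
= 9.048721093e-17
Rounded to 6 significant figures: 9.04872e-17

9.04872e-17


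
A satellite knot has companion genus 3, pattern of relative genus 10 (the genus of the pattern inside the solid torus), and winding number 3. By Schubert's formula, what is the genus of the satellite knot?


Schubert: g(satellite) = g_rel(pattern) + |winding| * g(companion),
where g_rel(pattern) is the genus of the pattern relative to the solid torus.
= 10 + 3 * 3
= 10 + 9 = 19

19


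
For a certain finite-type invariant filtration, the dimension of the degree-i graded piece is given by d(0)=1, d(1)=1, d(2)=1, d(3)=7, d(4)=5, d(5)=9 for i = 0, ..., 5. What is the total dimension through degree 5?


Total dimension = d(0) + d(1) + ... + d(5)
= 1 + 1 + 1 + 7 + 5 + 9
= 24

24


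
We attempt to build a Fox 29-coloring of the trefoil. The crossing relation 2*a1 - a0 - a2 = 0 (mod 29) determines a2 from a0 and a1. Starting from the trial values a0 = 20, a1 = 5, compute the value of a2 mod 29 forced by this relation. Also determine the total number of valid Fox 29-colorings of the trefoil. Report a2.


Step 1: Apply the given crossing relation 2*a1 - a0 - a2 = 0 (mod 29).
  a2 = 2*a1 - a0 mod 29
  a2 = 2*5 - 20 mod 29
  a2 = 10 - 20 mod 29
  a2 = -10 mod 29 = 19
Step 2: The trefoil has determinant 3.
  Number of Fox p-colorings (p prime) is p^2 if p = 3, else p.
  Since 29 does not divide 3, only trivial (constant) colorings exist.
  (So the trial a0 = 20, a1 = 5 with a0 != a1 does NOT extend to a valid coloring of the whole trefoil: the other two crossing relations require 3*(a1 - a0) = 0 (mod 29), which fails.)
  Total colorings = 29
Step 3: a2 = 19, total Fox 29-colorings = 29

19


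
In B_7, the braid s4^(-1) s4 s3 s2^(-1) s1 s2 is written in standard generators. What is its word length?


The word length counts the number of generators (including inverses).
Listing each generator: s4^(-1), s4, s3, s2^(-1), s1, s2
There are 6 generators in this braid word.

6


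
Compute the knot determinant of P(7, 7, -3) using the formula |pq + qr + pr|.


Step 1: Compute pq + qr + pr.
pq = 7*7 = 49
qr = 7*(-3) = -21
pr = 7*(-3) = -21
pq + qr + pr = 49 + (-21) + (-21) = 7
Step 2: Take absolute value.
det(P(7,7,-3)) = |7| = 7

7


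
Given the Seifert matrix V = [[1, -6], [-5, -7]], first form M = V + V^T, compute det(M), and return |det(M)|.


Step 1: Form V + V^T where V = [[1, -6], [-5, -7]]
  V^T = [[1, -5], [-6, -7]]
  V + V^T = [[2, -11], [-11, -14]]
Step 2: det(V + V^T) = 2*(-14) - (-11)*(-11)
  = -28 - 121 = -149
Step 3: Knot determinant = |det(V + V^T)| = |-149| = 149

149


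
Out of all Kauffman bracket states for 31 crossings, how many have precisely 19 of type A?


We choose which 19 of 31 crossings get A-smoothings.
C(31, 19) = 31! / (19! * 12!)
= 141120525

141120525


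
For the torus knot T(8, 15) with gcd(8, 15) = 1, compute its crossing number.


For a torus knot T(p, q) with gcd(p,q)=1,
the crossing number is min(p*(q-1), q*(p-1)).
p*(q-1) = 8*14 = 112
q*(p-1) = 15*7 = 105
min(112, 105) = 105

105


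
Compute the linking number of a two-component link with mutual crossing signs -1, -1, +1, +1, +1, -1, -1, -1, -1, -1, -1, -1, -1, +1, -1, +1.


Step 1: Count positive crossings: 5
Step 2: Count negative crossings: 11
Step 3: Sum of signs = 5 - 11 = -6
Step 4: Linking number = sum/2 = -6/2 = -3

-3


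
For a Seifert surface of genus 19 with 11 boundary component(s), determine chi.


chi = 2 - 2g - b
= 2 - 2*19 - 11
= 2 - 38 - 11 = -47

-47


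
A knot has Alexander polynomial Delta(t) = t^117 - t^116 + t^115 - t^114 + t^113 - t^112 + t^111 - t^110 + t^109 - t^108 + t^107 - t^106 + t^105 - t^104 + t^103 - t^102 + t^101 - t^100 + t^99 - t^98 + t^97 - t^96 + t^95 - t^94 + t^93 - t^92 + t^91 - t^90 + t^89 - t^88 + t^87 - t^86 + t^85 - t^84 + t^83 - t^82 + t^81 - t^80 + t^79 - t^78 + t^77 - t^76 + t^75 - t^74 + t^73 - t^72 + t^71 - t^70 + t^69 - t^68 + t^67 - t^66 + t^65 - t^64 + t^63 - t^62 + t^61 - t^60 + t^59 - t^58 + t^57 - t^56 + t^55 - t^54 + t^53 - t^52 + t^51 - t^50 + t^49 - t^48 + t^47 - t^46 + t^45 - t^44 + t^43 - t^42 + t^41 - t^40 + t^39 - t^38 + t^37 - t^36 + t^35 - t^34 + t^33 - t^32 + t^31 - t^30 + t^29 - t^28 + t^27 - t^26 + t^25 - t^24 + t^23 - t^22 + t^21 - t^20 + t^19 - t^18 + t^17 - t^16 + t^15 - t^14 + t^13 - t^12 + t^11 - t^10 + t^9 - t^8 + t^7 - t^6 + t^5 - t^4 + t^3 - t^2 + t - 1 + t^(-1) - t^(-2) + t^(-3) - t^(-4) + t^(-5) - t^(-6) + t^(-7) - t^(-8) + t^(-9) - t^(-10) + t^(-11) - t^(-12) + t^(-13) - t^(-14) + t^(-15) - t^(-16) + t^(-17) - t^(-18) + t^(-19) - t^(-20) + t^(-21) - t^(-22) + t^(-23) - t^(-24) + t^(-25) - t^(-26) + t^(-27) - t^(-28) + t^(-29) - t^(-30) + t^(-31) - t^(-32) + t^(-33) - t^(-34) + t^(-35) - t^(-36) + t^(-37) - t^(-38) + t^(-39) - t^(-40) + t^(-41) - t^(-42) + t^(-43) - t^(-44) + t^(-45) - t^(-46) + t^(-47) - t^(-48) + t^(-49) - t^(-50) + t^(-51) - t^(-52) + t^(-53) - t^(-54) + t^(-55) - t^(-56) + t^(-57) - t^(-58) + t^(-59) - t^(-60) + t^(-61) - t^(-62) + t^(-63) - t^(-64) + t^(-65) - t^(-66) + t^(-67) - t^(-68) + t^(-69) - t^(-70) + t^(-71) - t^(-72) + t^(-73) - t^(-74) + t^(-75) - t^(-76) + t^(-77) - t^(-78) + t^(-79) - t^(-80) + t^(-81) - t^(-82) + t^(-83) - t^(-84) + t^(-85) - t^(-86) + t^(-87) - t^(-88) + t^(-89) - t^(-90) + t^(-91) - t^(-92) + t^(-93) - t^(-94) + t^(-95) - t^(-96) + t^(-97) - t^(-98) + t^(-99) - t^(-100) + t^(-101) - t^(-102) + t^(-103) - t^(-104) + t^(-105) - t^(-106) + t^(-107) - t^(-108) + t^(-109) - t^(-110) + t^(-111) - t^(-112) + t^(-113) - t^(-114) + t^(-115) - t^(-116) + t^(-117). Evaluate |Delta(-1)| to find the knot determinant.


Step 1: The polynomial has 235 terms with alternating signs, exponents from 117 down to -117.
Step 2: Substitute t = -1. The i-th term has coefficient (-1)^i and exponent (m-i),
  so its value is (-1)^i * (-1)^(m-i) = (-1)^m = -1 for every i.
Step 3: All 235 terms equal -1, so Delta(-1) = 235 * (-1) = -235
Step 4: |Delta(-1)| = 235

235


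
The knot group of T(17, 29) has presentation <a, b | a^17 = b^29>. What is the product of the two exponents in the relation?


The relation is a^17 = b^29.
Product of exponents = 17 * 29
= 493

493


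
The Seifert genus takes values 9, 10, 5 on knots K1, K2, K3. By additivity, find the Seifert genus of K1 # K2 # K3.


The Seifert genus is additive under connected sum.
Seifert genus(K1 # K2 # K3) = (9) + (10) + (5)
= 24

24


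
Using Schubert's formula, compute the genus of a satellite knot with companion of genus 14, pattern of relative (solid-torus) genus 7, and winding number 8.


Schubert: g(satellite) = g_rel(pattern) + |winding| * g(companion),
where g_rel(pattern) is the genus of the pattern relative to the solid torus.
= 7 + 8 * 14
= 7 + 112 = 119

119


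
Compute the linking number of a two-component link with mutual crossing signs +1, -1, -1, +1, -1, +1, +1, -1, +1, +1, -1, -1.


Step 1: Count positive crossings: 6
Step 2: Count negative crossings: 6
Step 3: Sum of signs = 6 - 6 = 0
Step 4: Linking number = sum/2 = 0/2 = 0

0


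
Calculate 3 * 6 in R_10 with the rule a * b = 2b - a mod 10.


3 * 6 = 2*6 - 3 mod 10
= 12 - 3 mod 10
= 9 mod 10 = 9

9


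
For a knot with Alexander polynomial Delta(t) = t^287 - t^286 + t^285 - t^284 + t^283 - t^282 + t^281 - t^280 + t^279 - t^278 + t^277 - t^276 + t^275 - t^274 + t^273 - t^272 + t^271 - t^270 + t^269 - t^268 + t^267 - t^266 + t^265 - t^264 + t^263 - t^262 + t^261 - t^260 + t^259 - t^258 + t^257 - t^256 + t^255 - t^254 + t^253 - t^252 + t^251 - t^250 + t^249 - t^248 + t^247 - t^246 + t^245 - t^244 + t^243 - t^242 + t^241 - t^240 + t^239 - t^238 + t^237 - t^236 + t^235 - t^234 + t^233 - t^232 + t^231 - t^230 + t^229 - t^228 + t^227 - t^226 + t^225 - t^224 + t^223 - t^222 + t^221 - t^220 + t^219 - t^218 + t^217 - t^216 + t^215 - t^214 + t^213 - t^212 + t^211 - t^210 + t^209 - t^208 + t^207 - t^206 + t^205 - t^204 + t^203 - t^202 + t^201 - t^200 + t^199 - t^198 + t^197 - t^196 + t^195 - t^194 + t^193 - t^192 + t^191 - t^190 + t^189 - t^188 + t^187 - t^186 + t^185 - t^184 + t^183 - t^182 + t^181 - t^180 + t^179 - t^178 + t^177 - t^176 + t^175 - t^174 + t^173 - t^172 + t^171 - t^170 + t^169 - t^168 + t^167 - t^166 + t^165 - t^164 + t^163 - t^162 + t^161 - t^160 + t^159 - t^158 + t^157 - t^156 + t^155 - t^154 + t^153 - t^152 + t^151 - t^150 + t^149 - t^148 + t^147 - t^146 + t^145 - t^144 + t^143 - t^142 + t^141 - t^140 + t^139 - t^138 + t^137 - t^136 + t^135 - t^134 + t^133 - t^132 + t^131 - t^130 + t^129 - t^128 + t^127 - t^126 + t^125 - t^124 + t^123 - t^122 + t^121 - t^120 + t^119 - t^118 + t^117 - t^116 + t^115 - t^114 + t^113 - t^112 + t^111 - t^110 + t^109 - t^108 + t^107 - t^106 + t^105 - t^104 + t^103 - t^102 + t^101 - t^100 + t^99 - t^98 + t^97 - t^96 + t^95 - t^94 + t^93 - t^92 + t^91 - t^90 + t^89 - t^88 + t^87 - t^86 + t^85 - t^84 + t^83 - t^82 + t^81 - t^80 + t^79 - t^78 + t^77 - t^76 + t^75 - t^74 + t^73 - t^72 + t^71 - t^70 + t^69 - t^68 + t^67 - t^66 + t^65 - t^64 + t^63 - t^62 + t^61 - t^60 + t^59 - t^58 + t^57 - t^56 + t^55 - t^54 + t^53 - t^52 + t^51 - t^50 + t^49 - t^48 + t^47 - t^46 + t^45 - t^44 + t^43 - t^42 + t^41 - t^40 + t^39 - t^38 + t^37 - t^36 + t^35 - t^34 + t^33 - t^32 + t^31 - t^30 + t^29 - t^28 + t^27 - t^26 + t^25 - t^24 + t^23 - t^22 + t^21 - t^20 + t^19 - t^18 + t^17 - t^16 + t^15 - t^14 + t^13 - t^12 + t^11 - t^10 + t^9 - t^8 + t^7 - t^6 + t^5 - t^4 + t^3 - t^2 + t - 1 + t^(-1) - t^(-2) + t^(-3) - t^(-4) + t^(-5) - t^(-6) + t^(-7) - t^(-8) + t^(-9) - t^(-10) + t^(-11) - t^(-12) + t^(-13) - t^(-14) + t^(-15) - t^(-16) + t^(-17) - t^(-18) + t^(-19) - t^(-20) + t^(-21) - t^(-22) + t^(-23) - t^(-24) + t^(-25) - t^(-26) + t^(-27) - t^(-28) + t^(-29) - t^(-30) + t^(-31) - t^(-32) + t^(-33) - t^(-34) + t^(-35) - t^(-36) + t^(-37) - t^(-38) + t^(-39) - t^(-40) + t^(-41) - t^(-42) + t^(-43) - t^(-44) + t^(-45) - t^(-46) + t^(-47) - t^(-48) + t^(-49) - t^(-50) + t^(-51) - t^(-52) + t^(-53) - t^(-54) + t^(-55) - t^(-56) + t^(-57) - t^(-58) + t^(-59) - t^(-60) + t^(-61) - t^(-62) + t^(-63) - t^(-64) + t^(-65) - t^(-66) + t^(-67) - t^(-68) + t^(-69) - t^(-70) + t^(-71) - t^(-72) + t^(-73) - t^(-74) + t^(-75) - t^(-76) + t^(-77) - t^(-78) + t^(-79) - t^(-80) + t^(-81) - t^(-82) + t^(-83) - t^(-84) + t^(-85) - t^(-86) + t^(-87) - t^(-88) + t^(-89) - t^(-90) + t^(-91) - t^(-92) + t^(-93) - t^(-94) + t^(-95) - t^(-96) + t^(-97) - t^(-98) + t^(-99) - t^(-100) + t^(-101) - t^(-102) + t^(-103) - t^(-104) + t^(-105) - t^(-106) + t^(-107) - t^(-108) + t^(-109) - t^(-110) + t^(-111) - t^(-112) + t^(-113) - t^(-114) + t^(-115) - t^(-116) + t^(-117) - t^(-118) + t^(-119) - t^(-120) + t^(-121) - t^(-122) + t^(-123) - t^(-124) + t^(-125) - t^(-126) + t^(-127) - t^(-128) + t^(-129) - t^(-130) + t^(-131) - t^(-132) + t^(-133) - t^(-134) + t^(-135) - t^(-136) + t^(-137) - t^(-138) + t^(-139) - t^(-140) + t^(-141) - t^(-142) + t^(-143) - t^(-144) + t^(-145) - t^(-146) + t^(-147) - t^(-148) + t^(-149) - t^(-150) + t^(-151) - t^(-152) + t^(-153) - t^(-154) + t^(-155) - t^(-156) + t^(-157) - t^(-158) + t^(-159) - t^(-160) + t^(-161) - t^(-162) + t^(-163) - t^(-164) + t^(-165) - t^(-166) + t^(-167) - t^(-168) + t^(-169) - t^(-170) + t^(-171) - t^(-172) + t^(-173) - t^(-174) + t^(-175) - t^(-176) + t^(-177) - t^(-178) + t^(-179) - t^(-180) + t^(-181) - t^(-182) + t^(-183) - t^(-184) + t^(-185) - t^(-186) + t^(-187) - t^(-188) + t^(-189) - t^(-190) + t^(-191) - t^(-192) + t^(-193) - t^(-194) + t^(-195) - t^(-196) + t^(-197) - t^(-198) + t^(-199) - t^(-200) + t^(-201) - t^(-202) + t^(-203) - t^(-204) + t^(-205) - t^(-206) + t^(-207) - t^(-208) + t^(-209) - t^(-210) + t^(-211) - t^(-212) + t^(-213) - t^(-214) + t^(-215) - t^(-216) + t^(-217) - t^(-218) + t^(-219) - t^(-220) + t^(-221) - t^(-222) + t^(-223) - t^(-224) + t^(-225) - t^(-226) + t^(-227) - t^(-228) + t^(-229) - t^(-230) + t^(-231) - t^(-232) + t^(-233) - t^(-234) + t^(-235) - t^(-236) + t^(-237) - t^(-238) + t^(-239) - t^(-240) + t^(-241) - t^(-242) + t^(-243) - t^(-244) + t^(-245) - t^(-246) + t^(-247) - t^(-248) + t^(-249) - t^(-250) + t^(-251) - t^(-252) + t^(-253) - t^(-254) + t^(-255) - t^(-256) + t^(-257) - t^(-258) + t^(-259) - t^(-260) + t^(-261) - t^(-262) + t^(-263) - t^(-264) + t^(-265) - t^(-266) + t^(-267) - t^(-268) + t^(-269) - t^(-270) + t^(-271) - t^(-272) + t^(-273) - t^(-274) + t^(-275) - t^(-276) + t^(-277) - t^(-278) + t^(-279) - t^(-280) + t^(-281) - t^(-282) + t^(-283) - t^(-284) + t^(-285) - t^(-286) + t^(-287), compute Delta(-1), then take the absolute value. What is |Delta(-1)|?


Step 1: The polynomial has 575 terms with alternating signs, exponents from 287 down to -287.
Step 2: Substitute t = -1. The i-th term has coefficient (-1)^i and exponent (m-i),
  so its value is (-1)^i * (-1)^(m-i) = (-1)^m = -1 for every i.
Step 3: All 575 terms equal -1, so Delta(-1) = 575 * (-1) = -575
Step 4: |Delta(-1)| = 575

575


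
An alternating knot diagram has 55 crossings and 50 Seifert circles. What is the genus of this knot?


For alternating knots, g = (c - s + 1)/2.
= (55 - 50 + 1)/2
= 6/2 = 3

3


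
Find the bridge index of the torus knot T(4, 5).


The bridge number of T(p,q) is min(p,q).
min(4, 5) = 4

4


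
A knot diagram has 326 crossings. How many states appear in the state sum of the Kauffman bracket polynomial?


Each crossing contributes 2 choices (A-smoothing or B-smoothing).
Total states = 2^326 = 136703170298938245273281389194851335334573089430825777276610662900622062449960995201469573563940864

136703170298938245273281389194851335334573089430825777276610662900622062449960995201469573563940864


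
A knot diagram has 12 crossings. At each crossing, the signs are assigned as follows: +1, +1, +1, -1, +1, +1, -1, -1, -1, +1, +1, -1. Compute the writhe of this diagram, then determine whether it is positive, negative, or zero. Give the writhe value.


Step 1: Count positive crossings (+1).
Positive crossings: 7
Step 2: Count negative crossings (-1).
Negative crossings: 5
Step 3: Writhe = (positive) - (negative)
w = 7 - 5 = 2
Step 4: |w| = 2, and w is positive

2


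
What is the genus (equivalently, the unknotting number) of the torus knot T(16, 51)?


For a torus knot T(p,q), both the unknotting number and genus equal (p-1)(q-1)/2.
= (16-1)(51-1)/2
= 15*50/2
= 750/2 = 375

375


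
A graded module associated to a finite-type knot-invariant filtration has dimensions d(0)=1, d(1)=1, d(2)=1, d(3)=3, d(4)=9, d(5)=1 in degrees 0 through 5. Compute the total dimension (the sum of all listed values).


Total dimension = d(0) + d(1) + ... + d(5)
= 1 + 1 + 1 + 3 + 9 + 1
= 16

16


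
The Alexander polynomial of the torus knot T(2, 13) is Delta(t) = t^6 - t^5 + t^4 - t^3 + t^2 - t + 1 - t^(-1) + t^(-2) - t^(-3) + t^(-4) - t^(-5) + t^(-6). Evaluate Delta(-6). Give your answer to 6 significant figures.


Substituting t = -6 into Delta(t) = t^6 - t^5 + t^4 - t^3 + t^2 - t + 1 - t^(-1) + t^(-2) - t^(-3) + t^(-4) - t^(-5) + t^(-6):
Term values: (46656) + (7776) + (1296) + (216) + (36) + (6) + (1) + (0.166667) + (0.0277778) + (0.00462963) + (0.000771605) + (0.000128601) + (2.14335e-05)
Sum = 55987.2
Rounded to 6 significant figures: 55987.2

55987.2


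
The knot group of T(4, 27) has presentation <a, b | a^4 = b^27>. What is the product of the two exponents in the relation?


The relation is a^4 = b^27.
Product of exponents = 4 * 27
= 108

108


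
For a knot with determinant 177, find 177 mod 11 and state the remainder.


Step 1: A knot is p-colorable if and only if p divides its determinant.
Step 2: Compute 177 mod 11.
177 = 16 * 11 + 1
Step 3: 177 mod 11 = 1
Step 4: The knot is 11-colorable: no

1


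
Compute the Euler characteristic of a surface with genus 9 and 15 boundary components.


chi = 2 - 2g - b
= 2 - 2*9 - 15
= 2 - 18 - 15 = -31

-31


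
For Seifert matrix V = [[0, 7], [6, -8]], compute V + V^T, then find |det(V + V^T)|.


Step 1: Form V + V^T where V = [[0, 7], [6, -8]]
  V^T = [[0, 6], [7, -8]]
  V + V^T = [[0, 13], [13, -16]]
Step 2: det(V + V^T) = 0*(-16) - 13*13
  = 0 - 169 = -169
Step 3: Knot determinant = |det(V + V^T)| = |-169| = 169

169


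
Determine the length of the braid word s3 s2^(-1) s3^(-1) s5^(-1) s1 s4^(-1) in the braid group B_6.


The word length counts the number of generators (including inverses).
Listing each generator: s3, s2^(-1), s3^(-1), s5^(-1), s1, s4^(-1)
There are 6 generators in this braid word.

6


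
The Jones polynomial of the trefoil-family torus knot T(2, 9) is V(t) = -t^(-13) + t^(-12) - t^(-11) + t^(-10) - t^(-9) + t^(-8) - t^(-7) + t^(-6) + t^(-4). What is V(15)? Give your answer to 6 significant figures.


Substituting t = 15 into V(t) = -t^(-13) + t^(-12) - t^(-11) + t^(-10) - t^(-9) + t^(-8) - t^(-7) + t^(-6) + t^(-4):
  (-)t^(-13) = -5.13823e-16
  (+)t^(-12) = 7.70735e-15
  (-)t^(-11) = -1.1561e-13
  (+)t^(-10) = 1.73415e-12
  (-)t^(-9) = -2.60123e-11
  (+)t^(-8) = 3.90184e-10
  (-)t^(-7) = -5.85277e-09
  (+)t^(-6) = 8.77915e-08
  (+)t^(-4) = 1.97531e-05
Sum = (-5.13823e-16) + (7.70735e-15) + (-1.1561e-13) + (1.73415e-12) + (-2.60123e-11) + (3.90184e-10) + (-5.85277e-09) + (8.77915e-08) + (1.97531e-05)
= 1.983539095e-05
Rounded to 6 significant figures: 1.98354e-05

1.98354e-05
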